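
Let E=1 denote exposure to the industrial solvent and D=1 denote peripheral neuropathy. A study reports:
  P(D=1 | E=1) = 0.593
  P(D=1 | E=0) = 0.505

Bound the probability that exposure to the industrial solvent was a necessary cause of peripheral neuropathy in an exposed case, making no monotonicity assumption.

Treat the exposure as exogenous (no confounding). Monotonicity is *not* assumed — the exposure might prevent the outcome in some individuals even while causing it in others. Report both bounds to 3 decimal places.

0.148 ≤ PN ≤ 0.835

Let p₁ = 0.593, p₀ = 0.505.
Under exogeneity alone the bounds on PN are max{0,(p₁−p₀)/p₁} ≤ PN ≤ min{1,(1−p₀)/p₁}.
  lower = (p₁ − p₀)/p₁ = 0.088 / 0.593 ≈ 0.1484
  upper = min{1, (1 − p₀)/p₁} = 0.495 / 0.593 ≈ 0.8347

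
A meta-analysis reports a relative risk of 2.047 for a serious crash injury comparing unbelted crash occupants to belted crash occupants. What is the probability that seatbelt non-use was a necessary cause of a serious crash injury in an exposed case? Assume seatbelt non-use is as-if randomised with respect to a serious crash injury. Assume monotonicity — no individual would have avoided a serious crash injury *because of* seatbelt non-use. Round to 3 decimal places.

Under exogeneity and monotonicity, PN = (RR − 1) / RR = 1 − 1/RR.
PN = (2.047 − 1) / 2.047 = 1.047 / 2.047 ≈ 0.5115

PN ≈ 0.511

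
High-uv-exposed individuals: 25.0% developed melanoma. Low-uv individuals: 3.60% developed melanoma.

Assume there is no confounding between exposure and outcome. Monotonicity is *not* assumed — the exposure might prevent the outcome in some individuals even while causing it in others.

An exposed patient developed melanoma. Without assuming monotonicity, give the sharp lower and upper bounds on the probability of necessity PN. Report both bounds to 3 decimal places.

p₁ = 0.25, p₀ = 0.036.
Under exogeneity alone the bounds on PN are max{0,(p₁−p₀)/p₁} ≤ PN ≤ min{1,(1−p₀)/p₁}.
  lower = (p₁ − p₀)/p₁ = 0.214 / 0.25 ≈ 0.8560
  upper = min{1, (1 − p₀)/p₁} = 0.964 / 0.25 ≈ 3.8560 → capped at 1

0.856 ≤ PN ≤ 1.000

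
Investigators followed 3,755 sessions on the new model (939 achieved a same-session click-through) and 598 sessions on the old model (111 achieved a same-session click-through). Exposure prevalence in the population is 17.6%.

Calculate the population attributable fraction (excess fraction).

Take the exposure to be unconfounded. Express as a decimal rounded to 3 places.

PAF ≈ 0.058

p₁ = P(outcome | exposed) = 939/3755 = 0.25007
p₀ = P(outcome | unexposed) = 111/598 = 0.18562
Overall risk P(Y=1) = π·p₁ + (1−π)·p₀ = 0.176×0.25007 + 0.824×0.18562 = 0.19696.
Under exogeneity, PAF = [P(Y=1) − p₀] / P(Y=1).
PAF = (0.19696 − 0.18562) / 0.19696 ≈ 0.0576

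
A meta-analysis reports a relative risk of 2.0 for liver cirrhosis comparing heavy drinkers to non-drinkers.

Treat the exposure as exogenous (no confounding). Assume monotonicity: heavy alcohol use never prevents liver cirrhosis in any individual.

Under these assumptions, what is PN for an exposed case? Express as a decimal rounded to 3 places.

Under exogeneity and monotonicity, PN = (RR − 1) / RR = 1 − 1/RR.
PN = (2.0 − 1) / 2.0 = 1 / 2.0 ≈ 0.5000

PN ≈ 0.500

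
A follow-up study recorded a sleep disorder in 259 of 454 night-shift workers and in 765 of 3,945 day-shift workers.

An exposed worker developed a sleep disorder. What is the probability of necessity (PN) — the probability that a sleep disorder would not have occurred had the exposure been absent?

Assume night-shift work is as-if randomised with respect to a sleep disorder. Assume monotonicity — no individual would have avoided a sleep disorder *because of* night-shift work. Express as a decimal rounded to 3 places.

p₁ = P(outcome | exposed) = 259/454 = 0.57048
p₀ = P(outcome | unexposed) = 765/3945 = 0.19392
Under exogeneity and monotonicity, PN = (p₁ − p₀) / p₁.
PN = (0.57048 − 0.19392) / 0.57048 = 0.37657 / 0.57048 ≈ 0.6601

PN ≈ 0.660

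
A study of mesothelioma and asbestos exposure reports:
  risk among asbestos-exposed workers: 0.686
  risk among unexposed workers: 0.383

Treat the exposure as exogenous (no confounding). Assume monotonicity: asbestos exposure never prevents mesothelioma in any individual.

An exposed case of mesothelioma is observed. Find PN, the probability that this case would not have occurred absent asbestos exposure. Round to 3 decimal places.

Let p₁ = 0.686, p₀ = 0.383.
Under exogeneity and monotonicity, PN = (p₁ − p₀) / p₁.
PN = (0.686 − 0.383) / 0.686 = 0.303 / 0.686 ≈ 0.4417

PN ≈ 0.442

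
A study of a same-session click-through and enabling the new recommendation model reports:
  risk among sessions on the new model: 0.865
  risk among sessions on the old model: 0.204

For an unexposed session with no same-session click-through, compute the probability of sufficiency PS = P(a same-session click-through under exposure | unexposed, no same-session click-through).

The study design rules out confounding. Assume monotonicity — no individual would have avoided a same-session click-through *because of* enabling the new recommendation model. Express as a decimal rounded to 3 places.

Let p₁ = 0.865, p₀ = 0.204.
Under exogeneity and monotonicity, PS = (p₁ − p₀) / (1 − p₀).
PS = (0.865 − 0.204) / (1 − 0.204) = 0.661 / 0.796 ≈ 0.8304

PS ≈ 0.830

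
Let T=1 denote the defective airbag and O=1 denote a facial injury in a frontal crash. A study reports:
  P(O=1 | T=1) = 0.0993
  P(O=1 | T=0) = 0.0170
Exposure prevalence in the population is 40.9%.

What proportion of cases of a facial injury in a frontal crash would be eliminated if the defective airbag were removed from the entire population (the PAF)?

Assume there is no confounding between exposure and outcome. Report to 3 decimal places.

PAF ≈ 0.664

Let p₁ = 0.0993, p₀ = 0.017.
Overall risk P(Y=1) = π·p₁ + (1−π)·p₀ = 0.409×0.0993 + 0.591×0.017 = 0.050661.
Under exogeneity, PAF = [P(Y=1) − p₀] / P(Y=1).
PAF = (0.050661 − 0.017) / 0.050661 ≈ 0.6644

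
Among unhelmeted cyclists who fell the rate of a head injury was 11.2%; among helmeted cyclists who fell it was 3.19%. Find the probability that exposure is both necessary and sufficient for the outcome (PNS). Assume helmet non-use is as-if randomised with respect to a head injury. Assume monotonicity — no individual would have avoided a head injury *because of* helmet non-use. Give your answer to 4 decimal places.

PNS ≈ 0.0801

p₁ = 0.112, p₀ = 0.0319.
Under exogeneity and monotonicity, PNS = p₁ − p₀.
PNS = 0.112 − 0.0319 = 0.0801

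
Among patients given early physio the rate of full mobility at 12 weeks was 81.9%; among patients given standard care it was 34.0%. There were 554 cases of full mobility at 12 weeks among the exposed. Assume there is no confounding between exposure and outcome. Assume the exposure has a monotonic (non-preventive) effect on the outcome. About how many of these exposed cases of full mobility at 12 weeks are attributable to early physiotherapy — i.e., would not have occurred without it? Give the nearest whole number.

p₁ = 0.819, p₀ = 0.34.
PN = (p₁ − p₀)/p₁ = (0.819 − 0.34) / 0.819 ≈ 0.58486.
Attributable cases ≈ PN × (exposed cases) = 0.58486 × 554 ≈ 324.01.

about 324 cases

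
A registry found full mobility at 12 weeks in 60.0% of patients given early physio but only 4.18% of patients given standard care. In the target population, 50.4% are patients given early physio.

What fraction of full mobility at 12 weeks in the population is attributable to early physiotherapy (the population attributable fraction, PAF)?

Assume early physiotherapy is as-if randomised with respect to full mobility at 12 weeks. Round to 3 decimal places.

p₁ = 0.6, p₀ = 0.0418.
Overall risk P(Y=1) = π·p₁ + (1−π)·p₀ = 0.504×0.6 + 0.496×0.0418 = 0.32313.
Under exogeneity, PAF = [P(Y=1) − p₀] / P(Y=1).
PAF = (0.32313 − 0.0418) / 0.32313 ≈ 0.8706

PAF ≈ 0.871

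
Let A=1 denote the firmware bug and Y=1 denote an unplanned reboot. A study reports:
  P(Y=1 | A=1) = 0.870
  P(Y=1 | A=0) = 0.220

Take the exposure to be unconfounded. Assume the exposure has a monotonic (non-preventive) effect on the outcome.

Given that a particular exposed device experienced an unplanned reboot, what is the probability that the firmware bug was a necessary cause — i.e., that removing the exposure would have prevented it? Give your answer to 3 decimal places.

Let p₁ = 0.87, p₀ = 0.22.
Under exogeneity and monotonicity, PN = (p₁ − p₀) / p₁.
PN = (0.87 − 0.22) / 0.87 = 0.65 / 0.87 ≈ 0.7471

PN ≈ 0.747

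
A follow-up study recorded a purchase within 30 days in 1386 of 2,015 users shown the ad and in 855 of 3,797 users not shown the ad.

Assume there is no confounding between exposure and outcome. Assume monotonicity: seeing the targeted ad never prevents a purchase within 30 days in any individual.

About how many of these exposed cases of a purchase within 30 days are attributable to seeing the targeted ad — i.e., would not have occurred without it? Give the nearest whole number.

p₁ = P(outcome | exposed) = 1386/2015 = 0.68784
p₀ = P(outcome | unexposed) = 855/3797 = 0.22518
PN = (p₁ − p₀)/p₁ = (0.68784 − 0.22518) / 0.68784 ≈ 0.67263.
Attributable cases ≈ PN × (exposed cases) = 0.67263 × 1386 ≈ 932.27.

about 932 cases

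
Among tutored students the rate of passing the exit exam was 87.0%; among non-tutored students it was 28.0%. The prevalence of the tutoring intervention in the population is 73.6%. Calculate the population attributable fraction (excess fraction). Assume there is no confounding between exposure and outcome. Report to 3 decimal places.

p₁ = 0.87, p₀ = 0.28.
Overall risk P(Y=1) = π·p₁ + (1−π)·p₀ = 0.736×0.87 + 0.264×0.28 = 0.71424.
Under exogeneity, PAF = [P(Y=1) − p₀] / P(Y=1).
PAF = (0.71424 − 0.28) / 0.71424 ≈ 0.6080

PAF ≈ 0.608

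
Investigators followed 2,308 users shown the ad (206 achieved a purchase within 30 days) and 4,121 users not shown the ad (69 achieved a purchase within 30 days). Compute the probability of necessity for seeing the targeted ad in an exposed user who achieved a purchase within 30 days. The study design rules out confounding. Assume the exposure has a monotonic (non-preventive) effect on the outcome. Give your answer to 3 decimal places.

PN ≈ 0.812

p₁ = P(outcome | exposed) = 206/2308 = 0.089255
p₀ = P(outcome | unexposed) = 69/4121 = 0.016744
Under exogeneity and monotonicity, PN = (p₁ − p₀) / p₁.
PN = (0.089255 − 0.016744) / 0.089255 = 0.072511 / 0.089255 ≈ 0.8124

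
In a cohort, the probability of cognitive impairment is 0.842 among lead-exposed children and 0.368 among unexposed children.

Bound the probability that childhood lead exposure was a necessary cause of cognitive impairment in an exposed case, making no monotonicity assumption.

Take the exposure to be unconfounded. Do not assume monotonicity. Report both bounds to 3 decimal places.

0.563 ≤ PN ≤ 0.751

Let p₁ = 0.842, p₀ = 0.368.
Under exogeneity alone the bounds on PN are max{0,(p₁−p₀)/p₁} ≤ PN ≤ min{1,(1−p₀)/p₁}.
  lower = (p₁ − p₀)/p₁ = 0.474 / 0.842 ≈ 0.5629
  upper = min{1, (1 − p₀)/p₁} = 0.632 / 0.842 ≈ 0.7506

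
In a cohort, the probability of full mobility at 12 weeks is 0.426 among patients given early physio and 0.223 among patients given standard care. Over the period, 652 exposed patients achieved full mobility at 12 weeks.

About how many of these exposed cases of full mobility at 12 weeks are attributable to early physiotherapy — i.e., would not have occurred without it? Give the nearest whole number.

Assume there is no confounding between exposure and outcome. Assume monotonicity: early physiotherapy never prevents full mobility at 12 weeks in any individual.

Let p₁ = 0.426, p₀ = 0.223.
PN = (p₁ − p₀)/p₁ = (0.426 − 0.223) / 0.426 ≈ 0.47653.
Attributable cases ≈ PN × (exposed cases) = 0.47653 × 652 ≈ 310.69.

about 311 cases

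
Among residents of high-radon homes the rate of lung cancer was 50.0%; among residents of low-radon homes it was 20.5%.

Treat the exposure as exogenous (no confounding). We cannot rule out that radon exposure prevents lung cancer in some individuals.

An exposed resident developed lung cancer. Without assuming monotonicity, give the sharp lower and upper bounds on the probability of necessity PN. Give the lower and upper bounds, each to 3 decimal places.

0.590 ≤ PN ≤ 1.000

p₁ = 0.5, p₀ = 0.205.
Under exogeneity alone the bounds on PN are max{0,(p₁−p₀)/p₁} ≤ PN ≤ min{1,(1−p₀)/p₁}.
  lower = (p₁ − p₀)/p₁ = 0.295 / 0.5 ≈ 0.5900
  upper = min{1, (1 − p₀)/p₁} = 0.795 / 0.5 ≈ 1.5900 → capped at 1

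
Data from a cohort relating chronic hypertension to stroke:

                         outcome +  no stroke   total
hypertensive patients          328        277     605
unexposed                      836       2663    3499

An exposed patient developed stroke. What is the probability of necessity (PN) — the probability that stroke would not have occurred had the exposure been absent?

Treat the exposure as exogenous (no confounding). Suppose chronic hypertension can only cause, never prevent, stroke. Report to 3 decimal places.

PN ≈ 0.559

p₁ = P(outcome | exposed) = 328/605 = 0.54215
p₀ = P(outcome | unexposed) = 836/3499 = 0.23893
Under exogeneity and monotonicity, PN = (p₁ − p₀) / p₁.
PN = (0.54215 − 0.23893) / 0.54215 = 0.30322 / 0.54215 ≈ 0.5593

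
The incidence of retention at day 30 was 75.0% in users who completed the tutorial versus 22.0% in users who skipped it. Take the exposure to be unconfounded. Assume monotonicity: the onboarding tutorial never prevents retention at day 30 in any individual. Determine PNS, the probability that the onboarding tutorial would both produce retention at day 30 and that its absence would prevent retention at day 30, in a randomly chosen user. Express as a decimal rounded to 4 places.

PNS ≈ 0.5300

p₁ = 0.75, p₀ = 0.22.
Under exogeneity and monotonicity, PNS = p₁ − p₀.
PNS = 0.75 − 0.22 = 0.53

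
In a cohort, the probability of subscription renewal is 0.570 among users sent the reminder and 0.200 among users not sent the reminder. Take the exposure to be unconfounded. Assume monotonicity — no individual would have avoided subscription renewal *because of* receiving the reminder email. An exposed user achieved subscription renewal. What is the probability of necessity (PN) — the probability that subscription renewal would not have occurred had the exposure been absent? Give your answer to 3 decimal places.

PN ≈ 0.649

Let p₁ = 0.57, p₀ = 0.2.
Under exogeneity and monotonicity, PN = (p₁ − p₀) / p₁.
PN = (0.57 − 0.2) / 0.57 = 0.37 / 0.57 ≈ 0.6491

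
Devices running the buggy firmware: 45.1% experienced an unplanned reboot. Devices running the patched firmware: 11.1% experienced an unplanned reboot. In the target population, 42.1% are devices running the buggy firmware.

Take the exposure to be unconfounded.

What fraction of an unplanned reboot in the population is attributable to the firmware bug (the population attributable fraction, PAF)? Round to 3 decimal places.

p₁ = 0.451, p₀ = 0.111.
Overall risk P(Y=1) = π·p₁ + (1−π)·p₀ = 0.421×0.451 + 0.579×0.111 = 0.25414.
Under exogeneity, PAF = [P(Y=1) − p₀] / P(Y=1).
PAF = (0.25414 − 0.111) / 0.25414 ≈ 0.5632

PAF ≈ 0.563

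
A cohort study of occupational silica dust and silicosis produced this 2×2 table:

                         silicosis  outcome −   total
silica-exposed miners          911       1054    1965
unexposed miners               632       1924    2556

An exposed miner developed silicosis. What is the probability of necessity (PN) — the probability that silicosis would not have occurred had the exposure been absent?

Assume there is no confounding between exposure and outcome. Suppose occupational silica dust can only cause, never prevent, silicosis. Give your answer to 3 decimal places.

p₁ = P(outcome | exposed) = 911/1965 = 0.46361
p₀ = P(outcome | unexposed) = 632/2556 = 0.24726
Under exogeneity and monotonicity, PN = (p₁ − p₀)/p₁.
PN = (0.46361 − 0.24726) / 0.46361 ≈ 0.4667

PN ≈ 0.467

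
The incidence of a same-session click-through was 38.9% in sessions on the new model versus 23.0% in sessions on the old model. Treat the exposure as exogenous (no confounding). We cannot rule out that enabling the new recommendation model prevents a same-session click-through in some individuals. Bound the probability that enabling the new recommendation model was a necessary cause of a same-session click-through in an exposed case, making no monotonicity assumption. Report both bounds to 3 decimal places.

0.409 ≤ PN ≤ 1.000

p₁ = 0.389, p₀ = 0.23.
Under exogeneity alone the bounds on PN are max{0,(p₁−p₀)/p₁} ≤ PN ≤ min{1,(1−p₀)/p₁}.
  lower = (p₁ − p₀)/p₁ = 0.159 / 0.389 ≈ 0.4087
  upper = min{1, (1 − p₀)/p₁} = 0.77 / 0.389 ≈ 1.9794 → capped at 1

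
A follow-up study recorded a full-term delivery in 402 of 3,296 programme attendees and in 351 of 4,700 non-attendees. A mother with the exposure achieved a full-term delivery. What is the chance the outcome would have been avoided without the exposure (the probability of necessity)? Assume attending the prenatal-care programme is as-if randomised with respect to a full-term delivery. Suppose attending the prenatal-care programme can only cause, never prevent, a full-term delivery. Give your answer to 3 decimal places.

PN ≈ 0.388

p₁ = P(outcome | exposed) = 402/3296 = 0.12197
p₀ = P(outcome | unexposed) = 351/4700 = 0.074681
Under exogeneity and monotonicity, PN = (p₁ − p₀) / p₁.
PN = (0.12197 − 0.074681) / 0.12197 = 0.047285 / 0.12197 ≈ 0.3877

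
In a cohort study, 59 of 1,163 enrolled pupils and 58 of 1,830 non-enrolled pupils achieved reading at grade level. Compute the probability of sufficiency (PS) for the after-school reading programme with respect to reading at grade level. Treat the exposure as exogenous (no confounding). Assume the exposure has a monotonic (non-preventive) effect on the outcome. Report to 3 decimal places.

p₁ = P(outcome | exposed) = 59/1163 = 0.050731
p₀ = P(outcome | unexposed) = 58/1830 = 0.031694
Under exogeneity and monotonicity, PS = (p₁ − p₀) / (1 − p₀).
PS = (0.050731 − 0.031694) / (1 − 0.031694) = 0.019037 / 0.96831 ≈ 0.0197

PS ≈ 0.020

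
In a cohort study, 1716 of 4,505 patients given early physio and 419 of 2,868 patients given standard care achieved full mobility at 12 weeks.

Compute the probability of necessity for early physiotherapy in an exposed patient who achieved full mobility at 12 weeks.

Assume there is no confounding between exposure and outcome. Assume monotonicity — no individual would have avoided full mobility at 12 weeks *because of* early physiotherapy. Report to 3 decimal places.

p₁ = P(outcome | exposed) = 1716/4505 = 0.38091
p₀ = P(outcome | unexposed) = 419/2868 = 0.14609
Under exogeneity and monotonicity, PN = (p₁ − p₀) / p₁.
PN = (0.38091 − 0.14609) / 0.38091 = 0.23482 / 0.38091 ≈ 0.6165

PN ≈ 0.616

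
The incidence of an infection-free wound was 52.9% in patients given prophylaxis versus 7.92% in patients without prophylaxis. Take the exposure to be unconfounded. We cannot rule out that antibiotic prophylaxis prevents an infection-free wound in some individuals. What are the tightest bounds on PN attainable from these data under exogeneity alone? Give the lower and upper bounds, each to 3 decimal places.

p₁ = 0.529, p₀ = 0.0792.
Under exogeneity alone the bounds on PN are max{0,(p₁−p₀)/p₁} ≤ PN ≤ min{1,(1−p₀)/p₁}.
  lower = (p₁ − p₀)/p₁ = 0.4498 / 0.529 ≈ 0.8503
  upper = min{1, (1 − p₀)/p₁} = 0.9208 / 0.529 ≈ 1.7406 → capped at 1

0.850 ≤ PN ≤ 1.000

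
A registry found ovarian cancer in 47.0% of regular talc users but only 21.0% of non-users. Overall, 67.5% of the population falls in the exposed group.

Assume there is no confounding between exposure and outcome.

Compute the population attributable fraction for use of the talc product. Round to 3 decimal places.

p₁ = 0.47, p₀ = 0.21.
Overall risk P(Y=1) = π·p₁ + (1−π)·p₀ = 0.675×0.47 + 0.325×0.21 = 0.3855.
Under exogeneity, PAF = [P(Y=1) − p₀] / P(Y=1).
PAF = (0.3855 − 0.21) / 0.3855 ≈ 0.4553

PAF ≈ 0.455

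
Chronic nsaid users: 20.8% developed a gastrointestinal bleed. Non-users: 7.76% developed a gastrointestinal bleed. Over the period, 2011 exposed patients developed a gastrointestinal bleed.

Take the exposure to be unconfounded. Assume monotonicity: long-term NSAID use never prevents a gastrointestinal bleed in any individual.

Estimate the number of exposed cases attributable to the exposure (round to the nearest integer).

about 1261 cases

p₁ = 0.208, p₀ = 0.0776.
PN = (p₁ − p₀)/p₁ = (0.208 − 0.0776) / 0.208 ≈ 0.62692.
Attributable cases ≈ PN × (exposed cases) = 0.62692 × 2011 ≈ 1260.74.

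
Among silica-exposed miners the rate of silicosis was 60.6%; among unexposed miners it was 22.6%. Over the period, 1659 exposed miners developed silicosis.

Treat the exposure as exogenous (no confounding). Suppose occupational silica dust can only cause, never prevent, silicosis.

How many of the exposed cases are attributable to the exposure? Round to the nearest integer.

p₁ = 0.606, p₀ = 0.226.
PN = (p₁ − p₀)/p₁ = (0.606 − 0.226) / 0.606 ≈ 0.62706.
Attributable cases ≈ PN × (exposed cases) = 0.62706 × 1659 ≈ 1040.30.

about 1040 cases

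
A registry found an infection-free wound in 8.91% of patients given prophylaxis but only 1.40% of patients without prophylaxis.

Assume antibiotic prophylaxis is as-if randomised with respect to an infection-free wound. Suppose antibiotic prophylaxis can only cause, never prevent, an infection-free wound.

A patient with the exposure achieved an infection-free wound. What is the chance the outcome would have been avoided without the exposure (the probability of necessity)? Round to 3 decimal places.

PN ≈ 0.843

p₁ = 0.0891, p₀ = 0.014.
Under exogeneity and monotonicity, PN = (p₁ − p₀) / p₁.
PN = (0.0891 − 0.014) / 0.0891 = 0.0751 / 0.0891 ≈ 0.8429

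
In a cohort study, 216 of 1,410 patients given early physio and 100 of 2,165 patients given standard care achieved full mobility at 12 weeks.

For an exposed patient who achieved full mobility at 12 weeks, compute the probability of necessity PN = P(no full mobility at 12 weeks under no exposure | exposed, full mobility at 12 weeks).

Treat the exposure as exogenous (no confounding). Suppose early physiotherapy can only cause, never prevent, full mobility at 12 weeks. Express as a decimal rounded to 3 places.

p₁ = P(outcome | exposed) = 216/1410 = 0.15319
p₀ = P(outcome | unexposed) = 100/2165 = 0.046189
Under exogeneity and monotonicity, PN = (p₁ − p₀) / p₁.
PN = (0.15319 − 0.046189) / 0.15319 = 0.107 / 0.15319 ≈ 0.6985

PN ≈ 0.698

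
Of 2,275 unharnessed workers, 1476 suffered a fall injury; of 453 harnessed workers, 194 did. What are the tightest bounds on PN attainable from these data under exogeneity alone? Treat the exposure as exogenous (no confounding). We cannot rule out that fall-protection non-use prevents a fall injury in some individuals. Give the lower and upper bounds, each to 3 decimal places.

0.340 ≤ PN ≤ 0.881

p₁ = P(outcome | exposed) = 1476/2275 = 0.64879
p₀ = P(outcome | unexposed) = 194/453 = 0.42826
Under exogeneity alone the bounds on PN are max{0,(p₁−p₀)/p₁} ≤ PN ≤ min{1,(1−p₀)/p₁}.
  lower = (p₁ − p₀)/p₁ = 0.22054 / 0.64879 ≈ 0.3399
  upper = min{1, (1 − p₀)/p₁} = 0.57174 / 0.64879 ≈ 0.8812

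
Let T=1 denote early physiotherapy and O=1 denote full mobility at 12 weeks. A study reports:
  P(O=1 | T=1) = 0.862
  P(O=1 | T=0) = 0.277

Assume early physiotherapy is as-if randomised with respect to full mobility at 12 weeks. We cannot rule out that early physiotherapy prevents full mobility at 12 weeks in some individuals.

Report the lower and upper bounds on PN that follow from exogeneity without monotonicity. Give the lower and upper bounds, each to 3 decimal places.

0.679 ≤ PN ≤ 0.839

Let p₁ = 0.862, p₀ = 0.277.
Under exogeneity alone the bounds on PN are max{0,(p₁−p₀)/p₁} ≤ PN ≤ min{1,(1−p₀)/p₁}.
  lower = (p₁ − p₀)/p₁ = 0.585 / 0.862 ≈ 0.6787
  upper = min{1, (1 − p₀)/p₁} = 0.723 / 0.862 ≈ 0.8387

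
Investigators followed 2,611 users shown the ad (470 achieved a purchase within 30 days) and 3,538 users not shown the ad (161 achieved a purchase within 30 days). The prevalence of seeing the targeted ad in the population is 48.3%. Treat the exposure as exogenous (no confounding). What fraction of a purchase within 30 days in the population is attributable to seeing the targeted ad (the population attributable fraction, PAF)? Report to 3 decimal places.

p₁ = P(outcome | exposed) = 470/2611 = 0.18001
p₀ = P(outcome | unexposed) = 161/3538 = 0.045506
Overall risk P(Y=1) = π·p₁ + (1−π)·p₀ = 0.483×0.18001 + 0.517×0.045506 = 0.11047.
Under exogeneity, PAF = [P(Y=1) − p₀] / P(Y=1).
PAF = (0.11047 − 0.045506) / 0.11047 ≈ 0.5881

PAF ≈ 0.588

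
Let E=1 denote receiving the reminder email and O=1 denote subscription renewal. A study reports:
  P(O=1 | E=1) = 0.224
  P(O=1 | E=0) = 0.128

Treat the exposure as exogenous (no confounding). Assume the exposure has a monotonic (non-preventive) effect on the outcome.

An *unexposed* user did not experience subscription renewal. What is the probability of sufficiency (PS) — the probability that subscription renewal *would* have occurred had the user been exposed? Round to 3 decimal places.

Let p₁ = 0.224, p₀ = 0.128.
Under exogeneity and monotonicity, PS = (p₁ − p₀) / (1 − p₀).
PS = (0.224 − 0.128) / (1 − 0.128) = 0.096 / 0.872 ≈ 0.1101

PS ≈ 0.110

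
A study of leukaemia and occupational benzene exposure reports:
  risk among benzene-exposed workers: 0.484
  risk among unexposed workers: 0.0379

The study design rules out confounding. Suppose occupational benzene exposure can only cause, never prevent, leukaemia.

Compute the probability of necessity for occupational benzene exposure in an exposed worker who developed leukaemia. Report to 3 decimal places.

PN ≈ 0.922

Let p₁ = 0.484, p₀ = 0.0379.
Under exogeneity and monotonicity, PN = (p₁ − p₀) / p₁.
PN = (0.484 − 0.0379) / 0.484 = 0.4461 / 0.484 ≈ 0.9217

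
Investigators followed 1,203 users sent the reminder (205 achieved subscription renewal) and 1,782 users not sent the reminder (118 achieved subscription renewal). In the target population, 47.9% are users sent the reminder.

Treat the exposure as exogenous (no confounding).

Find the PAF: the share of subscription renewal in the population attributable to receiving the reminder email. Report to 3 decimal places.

p₁ = P(outcome | exposed) = 205/1203 = 0.17041
p₀ = P(outcome | unexposed) = 118/1782 = 0.066218
Overall risk P(Y=1) = π·p₁ + (1−π)·p₀ = 0.479×0.17041 + 0.521×0.066218 = 0.11612.
Under exogeneity, PAF = [P(Y=1) − p₀] / P(Y=1).
PAF = (0.11612 − 0.066218) / 0.11612 ≈ 0.4298

PAF ≈ 0.430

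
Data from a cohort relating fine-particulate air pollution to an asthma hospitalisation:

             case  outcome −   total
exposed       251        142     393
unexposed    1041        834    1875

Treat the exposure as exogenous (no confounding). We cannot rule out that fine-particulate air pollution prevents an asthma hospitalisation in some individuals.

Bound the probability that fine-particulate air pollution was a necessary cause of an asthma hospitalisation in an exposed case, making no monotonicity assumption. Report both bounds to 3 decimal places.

0.131 ≤ PN ≤ 0.696

p₁ = P(outcome | exposed) = 251/393 = 0.63868
p₀ = P(outcome | unexposed) = 1041/1875 = 0.5552
Under exogeneity alone the bounds on PN are max{0,(p₁−p₀)/p₁} ≤ PN ≤ min{1,(1−p₀)/p₁}.
  lower = (p₁ − p₀)/p₁ = 0.083477 / 0.63868 ≈ 0.1307
  upper = min{1, (1 − p₀)/p₁} = 0.4448 / 0.63868 ≈ 0.6964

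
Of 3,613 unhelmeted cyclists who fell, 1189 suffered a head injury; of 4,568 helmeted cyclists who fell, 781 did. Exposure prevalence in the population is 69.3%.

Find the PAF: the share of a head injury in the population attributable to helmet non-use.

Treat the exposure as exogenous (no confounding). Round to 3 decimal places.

p₁ = P(outcome | exposed) = 1189/3613 = 0.32909
p₀ = P(outcome | unexposed) = 781/4568 = 0.17097
Overall risk P(Y=1) = π·p₁ + (1−π)·p₀ = 0.693×0.32909 + 0.307×0.17097 = 0.28055.
Under exogeneity, PAF = [P(Y=1) − p₀] / P(Y=1).
PAF = (0.28055 − 0.17097) / 0.28055 ≈ 0.3906

PAF ≈ 0.391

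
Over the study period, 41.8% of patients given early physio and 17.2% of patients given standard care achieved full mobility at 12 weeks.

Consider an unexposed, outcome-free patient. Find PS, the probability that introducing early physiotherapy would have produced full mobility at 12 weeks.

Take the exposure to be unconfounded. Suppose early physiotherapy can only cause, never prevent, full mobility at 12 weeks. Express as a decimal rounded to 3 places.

PS ≈ 0.297

p₁ = 0.418, p₀ = 0.172.
Under exogeneity and monotonicity, PS = (p₁ − p₀) / (1 − p₀).
PS = (0.418 − 0.172) / (1 − 0.172) = 0.246 / 0.828 ≈ 0.2971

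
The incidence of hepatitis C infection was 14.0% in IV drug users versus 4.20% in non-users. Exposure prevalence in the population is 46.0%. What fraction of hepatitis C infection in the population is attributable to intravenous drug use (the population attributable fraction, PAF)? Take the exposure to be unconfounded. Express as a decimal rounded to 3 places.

PAF ≈ 0.518

p₁ = 0.14, p₀ = 0.042.
Overall risk P(Y=1) = π·p₁ + (1−π)·p₀ = 0.46×0.14 + 0.54×0.042 = 0.08708.
Under exogeneity, PAF = [P(Y=1) − p₀] / P(Y=1).
PAF = (0.08708 − 0.042) / 0.08708 ≈ 0.5177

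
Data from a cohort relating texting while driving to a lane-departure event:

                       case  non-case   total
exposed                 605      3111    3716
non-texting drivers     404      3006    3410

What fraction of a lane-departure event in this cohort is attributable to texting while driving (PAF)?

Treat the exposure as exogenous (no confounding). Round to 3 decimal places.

PAF ≈ 0.163

p₁ = P(outcome | exposed) = 605/3716 = 0.16281
p₀ = P(outcome | unexposed) = 404/3410 = 0.11848
Exposure prevalence π = 3716/7126 = 0.52147; overall risk P(Y=1) = 0.14159.
Under exogeneity, PAF = [P(Y=1) − p₀]/P(Y=1).
PAF = (0.14159 − 0.11848) / 0.14159 ≈ 0.1633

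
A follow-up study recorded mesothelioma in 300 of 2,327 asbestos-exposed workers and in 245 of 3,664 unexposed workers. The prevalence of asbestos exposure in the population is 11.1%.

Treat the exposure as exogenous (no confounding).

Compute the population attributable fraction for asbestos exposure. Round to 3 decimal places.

PAF ≈ 0.093

p₁ = P(outcome | exposed) = 300/2327 = 0.12892
p₀ = P(outcome | unexposed) = 245/3664 = 0.066867
Overall risk P(Y=1) = π·p₁ + (1−π)·p₀ = 0.111×0.12892 + 0.889×0.066867 = 0.073755.
Under exogeneity, PAF = [P(Y=1) − p₀] / P(Y=1).
PAF = (0.073755 − 0.066867) / 0.073755 ≈ 0.0934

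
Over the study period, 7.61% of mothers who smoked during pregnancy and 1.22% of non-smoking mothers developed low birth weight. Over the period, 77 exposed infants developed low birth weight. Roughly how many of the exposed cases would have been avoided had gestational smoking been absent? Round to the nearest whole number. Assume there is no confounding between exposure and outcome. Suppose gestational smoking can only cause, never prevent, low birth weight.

about 65 cases

p₁ = 0.0761, p₀ = 0.0122.
PN = (p₁ − p₀)/p₁ = (0.0761 − 0.0122) / 0.0761 ≈ 0.83968.
Attributable cases ≈ PN × (exposed cases) = 0.83968 × 77 ≈ 64.66.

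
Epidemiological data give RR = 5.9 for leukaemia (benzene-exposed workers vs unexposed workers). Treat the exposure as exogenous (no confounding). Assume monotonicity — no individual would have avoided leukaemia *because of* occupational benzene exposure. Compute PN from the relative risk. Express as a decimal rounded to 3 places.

PN ≈ 0.831

Under exogeneity and monotonicity, PN = (RR − 1) / RR = 1 − 1/RR.
PN = (5.9 − 1) / 5.9 = 4.9 / 5.9 ≈ 0.8305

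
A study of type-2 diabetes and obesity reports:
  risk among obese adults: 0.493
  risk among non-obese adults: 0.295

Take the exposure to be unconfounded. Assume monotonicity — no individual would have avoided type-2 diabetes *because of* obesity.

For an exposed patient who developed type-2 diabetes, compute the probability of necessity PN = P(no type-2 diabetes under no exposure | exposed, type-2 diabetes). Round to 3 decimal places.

Let p₁ = 0.493, p₀ = 0.295.
Under exogeneity and monotonicity, PN = (p₁ − p₀) / p₁.
PN = (0.493 − 0.295) / 0.493 = 0.198 / 0.493 ≈ 0.4016

PN ≈ 0.402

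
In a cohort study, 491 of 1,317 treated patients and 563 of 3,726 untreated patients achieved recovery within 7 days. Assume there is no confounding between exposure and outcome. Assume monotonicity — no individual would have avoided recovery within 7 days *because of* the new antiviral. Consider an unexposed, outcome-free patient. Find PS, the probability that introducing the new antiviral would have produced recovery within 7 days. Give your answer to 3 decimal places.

p₁ = P(outcome | exposed) = 491/1317 = 0.37282
p₀ = P(outcome | unexposed) = 563/3726 = 0.1511
Under exogeneity and monotonicity, PS = (p₁ − p₀) / (1 − p₀).
PS = (0.37282 − 0.1511) / (1 − 0.1511) = 0.22172 / 0.8489 ≈ 0.2612

PS ≈ 0.261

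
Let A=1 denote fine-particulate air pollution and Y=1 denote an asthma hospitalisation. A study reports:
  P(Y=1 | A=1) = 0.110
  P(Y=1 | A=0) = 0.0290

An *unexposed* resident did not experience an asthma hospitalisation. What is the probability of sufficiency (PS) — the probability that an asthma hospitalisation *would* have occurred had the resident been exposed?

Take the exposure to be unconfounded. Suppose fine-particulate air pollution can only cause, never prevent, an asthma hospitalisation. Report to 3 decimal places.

Let p₁ = 0.11, p₀ = 0.029.
Under exogeneity and monotonicity, PS = (p₁ − p₀) / (1 − p₀).
PS = (0.11 − 0.029) / (1 − 0.029) = 0.081 / 0.971 ≈ 0.0834

PS ≈ 0.083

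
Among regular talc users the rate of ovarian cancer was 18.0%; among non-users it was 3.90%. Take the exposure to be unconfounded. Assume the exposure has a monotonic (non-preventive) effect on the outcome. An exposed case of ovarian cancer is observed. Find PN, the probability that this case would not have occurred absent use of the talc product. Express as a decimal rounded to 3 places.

PN ≈ 0.783

p₁ = 0.18, p₀ = 0.039.
Under exogeneity and monotonicity, PN = (p₁ − p₀) / p₁.
PN = (0.18 − 0.039) / 0.18 = 0.141 / 0.18 ≈ 0.7833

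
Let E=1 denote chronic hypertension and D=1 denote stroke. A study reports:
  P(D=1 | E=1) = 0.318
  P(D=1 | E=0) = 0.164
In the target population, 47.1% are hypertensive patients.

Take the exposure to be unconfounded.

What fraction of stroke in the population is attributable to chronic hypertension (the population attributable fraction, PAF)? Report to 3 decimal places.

PAF ≈ 0.307

Let p₁ = 0.318, p₀ = 0.164.
Overall risk P(Y=1) = π·p₁ + (1−π)·p₀ = 0.471×0.318 + 0.529×0.164 = 0.23653.
Under exogeneity, PAF = [P(Y=1) − p₀] / P(Y=1).
PAF = (0.23653 − 0.164) / 0.23653 ≈ 0.3067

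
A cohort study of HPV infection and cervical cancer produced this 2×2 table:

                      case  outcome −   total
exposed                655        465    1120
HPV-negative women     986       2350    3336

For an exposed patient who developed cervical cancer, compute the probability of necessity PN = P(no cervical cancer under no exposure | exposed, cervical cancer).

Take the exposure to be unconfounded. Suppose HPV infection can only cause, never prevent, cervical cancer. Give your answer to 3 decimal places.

PN ≈ 0.495

p₁ = P(outcome | exposed) = 655/1120 = 0.58482
p₀ = P(outcome | unexposed) = 986/3336 = 0.29556
Under exogeneity and monotonicity, PN = (p₁ − p₀) / p₁.
PN = (0.58482 − 0.29556) / 0.58482 = 0.28926 / 0.58482 ≈ 0.4946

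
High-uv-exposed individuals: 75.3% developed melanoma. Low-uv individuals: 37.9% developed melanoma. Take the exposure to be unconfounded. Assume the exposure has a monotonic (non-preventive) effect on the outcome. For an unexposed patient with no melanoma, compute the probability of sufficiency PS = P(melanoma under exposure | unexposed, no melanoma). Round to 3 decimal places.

p₁ = 0.753, p₀ = 0.379.
Under exogeneity and monotonicity, PS = (p₁ − p₀) / (1 − p₀).
PS = (0.753 − 0.379) / (1 − 0.379) = 0.374 / 0.621 ≈ 0.6023

PS ≈ 0.602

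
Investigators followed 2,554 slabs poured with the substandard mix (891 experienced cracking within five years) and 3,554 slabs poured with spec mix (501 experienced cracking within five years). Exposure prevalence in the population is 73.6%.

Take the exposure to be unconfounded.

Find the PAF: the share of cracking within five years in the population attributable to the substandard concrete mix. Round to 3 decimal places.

PAF ≈ 0.520

p₁ = P(outcome | exposed) = 891/2554 = 0.34886
p₀ = P(outcome | unexposed) = 501/3554 = 0.14097
Overall risk P(Y=1) = π·p₁ + (1−π)·p₀ = 0.736×0.34886 + 0.264×0.14097 = 0.29398.
Under exogeneity, PAF = [P(Y=1) − p₀] / P(Y=1).
PAF = (0.29398 − 0.14097) / 0.29398 ≈ 0.5205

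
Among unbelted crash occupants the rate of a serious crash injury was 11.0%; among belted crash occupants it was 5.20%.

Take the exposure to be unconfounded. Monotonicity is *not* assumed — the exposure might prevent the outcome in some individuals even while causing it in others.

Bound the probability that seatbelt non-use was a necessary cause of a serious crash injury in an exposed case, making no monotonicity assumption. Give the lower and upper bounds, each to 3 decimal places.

p₁ = 0.11, p₀ = 0.052.
Under exogeneity alone the bounds on PN are max{0,(p₁−p₀)/p₁} ≤ PN ≤ min{1,(1−p₀)/p₁}.
  lower = (p₁ − p₀)/p₁ = 0.058 / 0.11 ≈ 0.5273
  upper = min{1, (1 − p₀)/p₁} = 0.948 / 0.11 ≈ 8.6182 → capped at 1

0.527 ≤ PN ≤ 1.000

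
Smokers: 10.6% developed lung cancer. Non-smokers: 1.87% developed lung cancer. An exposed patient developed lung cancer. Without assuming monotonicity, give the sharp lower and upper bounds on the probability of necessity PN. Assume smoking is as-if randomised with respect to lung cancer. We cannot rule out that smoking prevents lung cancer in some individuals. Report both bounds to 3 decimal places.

0.824 ≤ PN ≤ 1.000

p₁ = 0.106, p₀ = 0.0187.
Under exogeneity alone the bounds on PN are max{0,(p₁−p₀)/p₁} ≤ PN ≤ min{1,(1−p₀)/p₁}.
  lower = (p₁ − p₀)/p₁ = 0.0873 / 0.106 ≈ 0.8236
  upper = min{1, (1 − p₀)/p₁} = 0.9813 / 0.106 ≈ 9.2575 → capped at 1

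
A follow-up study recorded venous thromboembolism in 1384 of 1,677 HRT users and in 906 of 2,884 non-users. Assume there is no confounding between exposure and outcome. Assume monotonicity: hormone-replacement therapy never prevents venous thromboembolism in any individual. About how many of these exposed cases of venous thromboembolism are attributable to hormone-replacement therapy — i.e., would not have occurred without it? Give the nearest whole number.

p₁ = P(outcome | exposed) = 1384/1677 = 0.82528
p₀ = P(outcome | unexposed) = 906/2884 = 0.31415
PN = (p₁ − p₀)/p₁ = (0.82528 − 0.31415) / 0.82528 ≈ 0.61935.
Attributable cases ≈ PN × (exposed cases) = 0.61935 × 1384 ≈ 857.18.

about 857 cases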